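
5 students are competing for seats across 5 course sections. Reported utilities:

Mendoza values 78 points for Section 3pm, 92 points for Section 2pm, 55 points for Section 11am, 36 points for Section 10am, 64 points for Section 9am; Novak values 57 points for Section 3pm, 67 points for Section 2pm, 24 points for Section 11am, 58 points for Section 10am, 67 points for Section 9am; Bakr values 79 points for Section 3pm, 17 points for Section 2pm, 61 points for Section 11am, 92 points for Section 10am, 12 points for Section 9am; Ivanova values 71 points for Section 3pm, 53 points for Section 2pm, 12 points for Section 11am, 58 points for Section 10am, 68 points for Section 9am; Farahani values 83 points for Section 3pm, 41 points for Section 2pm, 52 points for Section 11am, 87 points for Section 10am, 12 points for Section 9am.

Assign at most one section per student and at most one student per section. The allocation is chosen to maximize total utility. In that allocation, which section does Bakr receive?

Bakr receives Section 11am.

Treat this as an assignment problem: match each student to one section.
Optimal: Mendoza→Section 2pm (92 points), Novak→Section 9am (67 points), Bakr→Section 11am (61 points), Ivanova→Section 3pm (71 points), Farahani→Section 10am (87 points) — total 92+67+61+71+87 = 378 points.
Max-entry greedy (repeatedly take the single best remaining cell) gives 359 points, worse by 19.
Every other assignment is strictly worse.
Bakr's own top section is Section 10am (92 points), but forcing Bakr→Section 10am and reassigning the rest optimally gives only 374 points — worse by 4.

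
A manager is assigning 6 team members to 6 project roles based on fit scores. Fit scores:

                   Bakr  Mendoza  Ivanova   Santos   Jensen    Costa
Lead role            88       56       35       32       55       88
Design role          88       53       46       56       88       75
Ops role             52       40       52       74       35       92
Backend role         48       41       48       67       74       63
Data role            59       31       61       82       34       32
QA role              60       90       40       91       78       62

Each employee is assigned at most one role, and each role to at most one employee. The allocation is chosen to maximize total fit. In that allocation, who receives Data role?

Santos receives Data role.

Optimal: Bakr→Lead role (88 pts), Mendoza→QA role (90 pts), Ivanova→Backend role (48 pts), Santos→Data role (82 pts), Jensen→Design role (88 pts), Costa→Ops role (92 pts) — total 88+90+48+82+88+92 = 488 pts.
Column-greedy (each role in turn goes to its best remaining employee) gives 486 pts, worse by 2.
Checked against all permutations: 488 pts is optimal.
Santos's own top role is QA role (91 pts), but forcing Santos→QA role and reassigning the rest optimally gives only 462 pts — worse by 26.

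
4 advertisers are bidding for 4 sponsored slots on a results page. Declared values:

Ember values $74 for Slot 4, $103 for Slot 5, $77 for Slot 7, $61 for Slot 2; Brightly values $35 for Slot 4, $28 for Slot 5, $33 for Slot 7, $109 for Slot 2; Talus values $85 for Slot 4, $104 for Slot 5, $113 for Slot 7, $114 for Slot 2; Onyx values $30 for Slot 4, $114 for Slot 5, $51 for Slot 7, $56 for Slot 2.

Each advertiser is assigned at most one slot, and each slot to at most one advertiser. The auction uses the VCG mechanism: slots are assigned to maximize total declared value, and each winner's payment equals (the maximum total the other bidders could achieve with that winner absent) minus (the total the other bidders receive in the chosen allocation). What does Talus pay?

Efficient allocation: Ember→Slot 4 ($74), Brightly→Slot 2 ($109), Talus→Slot 7 ($113), Onyx→Slot 5 ($114); total welfare W = $410.
Talus receives Slot 7 at value $113, so the others get W − 113 = $297.
Without Talus: best allocation of the remaining 3 bidders over all 4 slots is Ember→Slot 7 ($77), Brightly→Slot 2 ($109), Onyx→Slot 5 ($114), total $300.
VCG payment = (others' best without Talus) − (others' welfare with Talus) = 300 − 297 = $3.

Talus pays $3.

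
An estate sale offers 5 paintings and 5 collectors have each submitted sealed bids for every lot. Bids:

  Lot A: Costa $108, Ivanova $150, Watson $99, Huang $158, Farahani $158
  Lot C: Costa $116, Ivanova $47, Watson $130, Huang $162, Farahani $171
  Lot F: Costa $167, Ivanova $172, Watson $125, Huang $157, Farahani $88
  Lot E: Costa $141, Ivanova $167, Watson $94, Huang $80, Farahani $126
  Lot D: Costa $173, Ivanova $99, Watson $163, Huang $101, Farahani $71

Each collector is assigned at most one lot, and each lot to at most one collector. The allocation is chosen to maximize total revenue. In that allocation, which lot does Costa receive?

Costa receives Lot F.

Treat this as an assignment problem: match each collector to one lot.
Optimal: Costa→Lot F ($167), Ivanova→Lot E ($167), Watson→Lot D ($163), Huang→Lot A ($158), Farahani→Lot C ($171) — total 167+167+163+158+171 = $826.
Column-greedy (each lot in turn goes to its best remaining collector) gives $805, worse by 21.
Next-best assignment: Costa→Lot F, Ivanova→Lot E, Watson→Lot D, Huang→Lot C, Farahani→Lot A = $817.
Costa's own top lot is Lot D ($173), but forcing Costa→Lot D and reassigning the rest optimally gives only $794 — worse by 32.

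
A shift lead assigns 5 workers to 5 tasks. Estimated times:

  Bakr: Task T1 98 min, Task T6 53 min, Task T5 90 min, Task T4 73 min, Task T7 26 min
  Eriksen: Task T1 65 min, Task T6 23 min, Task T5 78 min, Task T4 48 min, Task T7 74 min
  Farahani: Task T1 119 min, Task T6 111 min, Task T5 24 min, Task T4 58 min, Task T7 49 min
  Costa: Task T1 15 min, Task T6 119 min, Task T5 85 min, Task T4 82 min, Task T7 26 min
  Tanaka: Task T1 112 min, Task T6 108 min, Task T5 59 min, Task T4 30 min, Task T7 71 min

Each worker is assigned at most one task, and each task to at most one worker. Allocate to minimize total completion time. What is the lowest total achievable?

Optimal: Bakr→Task T7 (26 min), Eriksen→Task T6 (23 min), Farahani→Task T5 (24 min), Costa→Task T1 (15 min), Tanaka→Task T4 (30 min) — total 26+23+24+15+30 = 118 min.
Swapping Costa↔Eriksen (Costa→Task T6 119 min, Eriksen→Task T1 65 min) adds 146.

Minimum total: 118 min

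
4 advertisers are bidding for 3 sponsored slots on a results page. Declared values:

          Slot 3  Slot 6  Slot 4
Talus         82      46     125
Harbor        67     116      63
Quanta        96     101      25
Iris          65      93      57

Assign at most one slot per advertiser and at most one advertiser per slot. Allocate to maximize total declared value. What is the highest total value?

Max total: $337

Optimal: Quanta→Slot 3 ($96), Harbor→Slot 6 ($116), Talus→Slot 4 ($125) — total 96+116+125 = $337.
Next-best assignment: Quanta→Slot 3, Iris→Slot 6, Talus→Slot 4 = $314.
Checked against all permutations: $337 is optimal.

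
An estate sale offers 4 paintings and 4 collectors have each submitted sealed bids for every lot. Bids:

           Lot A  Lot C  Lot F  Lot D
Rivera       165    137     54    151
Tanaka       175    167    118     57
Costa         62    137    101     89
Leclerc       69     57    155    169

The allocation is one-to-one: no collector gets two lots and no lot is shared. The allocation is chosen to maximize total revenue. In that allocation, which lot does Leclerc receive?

Leclerc receives Lot F.

Optimal: Rivera→Lot D ($151), Tanaka→Lot A ($175), Costa→Lot C ($137), Leclerc→Lot F ($155) — total 151+175+137+155 = $618.
Max-entry greedy (repeatedly take the single best remaining cell) gives $582, worse by 36.
Leclerc's own top lot is Lot D ($169), but forcing Leclerc→Lot D and reassigning the rest optimally gives only $602 — worse by 16.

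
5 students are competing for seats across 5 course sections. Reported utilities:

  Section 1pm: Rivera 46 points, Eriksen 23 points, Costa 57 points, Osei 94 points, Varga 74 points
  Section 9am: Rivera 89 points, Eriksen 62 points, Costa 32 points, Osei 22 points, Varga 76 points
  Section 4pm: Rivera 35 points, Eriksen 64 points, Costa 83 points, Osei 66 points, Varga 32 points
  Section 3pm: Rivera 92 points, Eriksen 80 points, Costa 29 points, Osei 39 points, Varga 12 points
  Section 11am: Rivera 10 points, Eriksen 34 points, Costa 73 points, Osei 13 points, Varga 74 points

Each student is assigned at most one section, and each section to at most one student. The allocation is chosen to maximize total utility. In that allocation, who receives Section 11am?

Varga receives Section 11am.

Optimal: Rivera→Section 9am (89 points), Eriksen→Section 3pm (80 points), Costa→Section 4pm (83 points), Osei→Section 1pm (94 points), Varga→Section 11am (74 points) — total 89+80+83+94+74 = 420 points.
Max-entry greedy (repeatedly take the single best remaining cell) gives 379 points, worse by 41.
Swapping Rivera↔Eriksen (Rivera→Section 3pm 92 points, Eriksen→Section 9am 62 points) loses 15.
No other one-to-one assignment exceeds 420 points.
Varga's own top section is Section 9am (76 points), but forcing Varga→Section 9am and reassigning the rest optimally gives only 399 points — worse by 21.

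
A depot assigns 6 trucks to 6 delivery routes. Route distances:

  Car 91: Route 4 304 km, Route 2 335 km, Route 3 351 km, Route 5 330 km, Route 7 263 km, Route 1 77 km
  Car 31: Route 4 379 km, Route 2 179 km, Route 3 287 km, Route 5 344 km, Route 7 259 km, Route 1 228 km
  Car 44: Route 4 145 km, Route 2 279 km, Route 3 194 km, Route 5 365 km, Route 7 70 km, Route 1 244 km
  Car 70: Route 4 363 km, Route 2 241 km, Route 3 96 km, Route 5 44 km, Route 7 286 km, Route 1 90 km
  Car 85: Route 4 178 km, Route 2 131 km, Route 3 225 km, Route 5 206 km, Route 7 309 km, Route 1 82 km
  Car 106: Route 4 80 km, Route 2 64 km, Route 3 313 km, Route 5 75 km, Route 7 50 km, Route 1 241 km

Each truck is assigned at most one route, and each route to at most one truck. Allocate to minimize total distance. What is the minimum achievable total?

Min total: 675 km

Optimal: Car 91→Route 1 (77 km), Car 31→Route 2 (179 km), Car 44→Route 7 (70 km), Car 70→Route 3 (96 km), Car 85→Route 4 (178 km), Car 106→Route 5 (75 km) — total 77+179+70+96+178+75 = 675 km.
Column-greedy (each route in turn goes to its cheapest remaining truck) gives 935 km, worse by 260.
Checked against all permutations: 675 km is optimal.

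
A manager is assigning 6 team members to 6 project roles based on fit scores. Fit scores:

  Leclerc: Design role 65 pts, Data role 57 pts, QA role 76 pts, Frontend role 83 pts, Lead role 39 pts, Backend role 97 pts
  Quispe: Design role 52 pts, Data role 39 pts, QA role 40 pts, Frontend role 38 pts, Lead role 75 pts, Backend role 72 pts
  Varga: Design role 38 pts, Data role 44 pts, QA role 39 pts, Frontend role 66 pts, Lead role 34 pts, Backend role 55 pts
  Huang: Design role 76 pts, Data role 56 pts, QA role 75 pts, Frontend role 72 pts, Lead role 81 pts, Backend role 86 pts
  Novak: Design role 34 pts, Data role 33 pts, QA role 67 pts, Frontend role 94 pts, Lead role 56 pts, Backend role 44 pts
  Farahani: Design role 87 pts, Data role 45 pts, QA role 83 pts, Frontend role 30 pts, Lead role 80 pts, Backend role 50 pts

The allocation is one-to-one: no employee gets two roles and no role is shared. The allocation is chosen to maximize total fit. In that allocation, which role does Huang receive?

Huang receives QA role.

Optimal: Leclerc→Backend role (97 pts), Quispe→Lead role (75 pts), Varga→Data role (44 pts), Huang→QA role (75 pts), Novak→Frontend role (94 pts), Farahani→Design role (87 pts) — total 97+75+44+75+94+87 = 472 pts.
Row-greedy (each employee in turn takes its best remaining role) gives 426 pts, worse by 46.
Checked against all permutations: 472 pts is optimal.
Huang's own top role is Backend role (86 pts), but forcing Huang→Backend role and reassigning the rest optimally gives only 462 pts — worse by 10.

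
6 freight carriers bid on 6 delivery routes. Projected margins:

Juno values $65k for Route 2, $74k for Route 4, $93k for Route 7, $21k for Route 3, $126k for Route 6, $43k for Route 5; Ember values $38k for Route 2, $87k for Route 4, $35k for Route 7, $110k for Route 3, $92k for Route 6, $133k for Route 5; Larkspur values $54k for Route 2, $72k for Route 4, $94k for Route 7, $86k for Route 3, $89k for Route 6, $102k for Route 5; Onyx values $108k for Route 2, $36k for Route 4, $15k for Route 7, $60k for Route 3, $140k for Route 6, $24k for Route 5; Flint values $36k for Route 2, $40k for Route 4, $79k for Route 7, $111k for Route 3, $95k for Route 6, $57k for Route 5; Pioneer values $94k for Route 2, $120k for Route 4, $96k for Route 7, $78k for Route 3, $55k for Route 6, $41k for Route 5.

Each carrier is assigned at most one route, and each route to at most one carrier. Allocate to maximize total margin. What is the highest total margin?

Maximum total: $692k

Optimal: Juno→Route 6 ($126k), Ember→Route 5 ($133k), Larkspur→Route 7 ($94k), Onyx→Route 2 ($108k), Flint→Route 3 ($111k), Pioneer→Route 4 ($120k) — total 126+133+94+108+111+120 = $692k.
Every other assignment is strictly worse.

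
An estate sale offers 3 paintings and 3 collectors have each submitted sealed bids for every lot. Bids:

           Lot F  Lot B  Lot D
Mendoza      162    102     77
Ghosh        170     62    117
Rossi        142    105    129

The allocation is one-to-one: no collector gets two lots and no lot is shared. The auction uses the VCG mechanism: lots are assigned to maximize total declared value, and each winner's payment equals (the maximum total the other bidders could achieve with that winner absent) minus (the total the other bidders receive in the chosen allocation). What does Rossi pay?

Rossi pays $7.

Efficient allocation: Mendoza→Lot B ($102), Ghosh→Lot F ($170), Rossi→Lot D ($129); total welfare W = $401.
Rossi receives Lot D at value $129, so the others get W − 129 = $272.
Without Rossi: best allocation of the remaining 2 bidders over all 3 lots is Mendoza→Lot F ($162), Ghosh→Lot D ($117), total $279.
VCG payment = (others' best without Rossi) − (others' welfare with Rossi) = 279 − 272 = $7.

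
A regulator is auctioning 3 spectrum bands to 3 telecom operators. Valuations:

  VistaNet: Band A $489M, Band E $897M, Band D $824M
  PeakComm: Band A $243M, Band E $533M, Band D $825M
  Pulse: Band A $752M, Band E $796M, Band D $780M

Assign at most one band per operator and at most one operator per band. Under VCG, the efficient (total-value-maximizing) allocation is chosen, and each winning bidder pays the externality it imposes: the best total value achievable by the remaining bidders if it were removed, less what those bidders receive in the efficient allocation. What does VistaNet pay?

Efficient allocation: VistaNet→Band E ($897M), PeakComm→Band D ($825M), Pulse→Band A ($752M); total welfare W = $2474M.
VistaNet receives Band E at value $897M, so the others get W − 897 = $1577M.
Without VistaNet: best allocation of the remaining 2 bidders over all 3 bands is PeakComm→Band D ($825M), Pulse→Band E ($796M), total $1621M.
VCG payment = (others' best without VistaNet) − (others' welfare with VistaNet) = 1621 − 1577 = $44M.

VistaNet pays $44M.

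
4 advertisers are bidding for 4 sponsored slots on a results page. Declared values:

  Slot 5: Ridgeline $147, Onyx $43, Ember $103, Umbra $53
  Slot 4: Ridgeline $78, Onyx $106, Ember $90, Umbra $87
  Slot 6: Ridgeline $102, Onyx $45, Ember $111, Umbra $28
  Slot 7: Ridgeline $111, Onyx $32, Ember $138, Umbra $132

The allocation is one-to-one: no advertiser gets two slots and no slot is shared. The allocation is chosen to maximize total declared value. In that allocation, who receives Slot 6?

Ember receives Slot 6.

Treat this as an assignment problem: match each advertiser to one slot.
Optimal: Ridgeline→Slot 5 ($147), Onyx→Slot 4 ($106), Ember→Slot 6 ($111), Umbra→Slot 7 ($132) — total 147+106+111+132 = $496.
Row-greedy (each advertiser in turn takes its best remaining slot) gives $419, worse by 77.
Ember's own top slot is Slot 7 ($138), but forcing Ember→Slot 7 and reassigning the rest optimally gives only $419 — worse by 77.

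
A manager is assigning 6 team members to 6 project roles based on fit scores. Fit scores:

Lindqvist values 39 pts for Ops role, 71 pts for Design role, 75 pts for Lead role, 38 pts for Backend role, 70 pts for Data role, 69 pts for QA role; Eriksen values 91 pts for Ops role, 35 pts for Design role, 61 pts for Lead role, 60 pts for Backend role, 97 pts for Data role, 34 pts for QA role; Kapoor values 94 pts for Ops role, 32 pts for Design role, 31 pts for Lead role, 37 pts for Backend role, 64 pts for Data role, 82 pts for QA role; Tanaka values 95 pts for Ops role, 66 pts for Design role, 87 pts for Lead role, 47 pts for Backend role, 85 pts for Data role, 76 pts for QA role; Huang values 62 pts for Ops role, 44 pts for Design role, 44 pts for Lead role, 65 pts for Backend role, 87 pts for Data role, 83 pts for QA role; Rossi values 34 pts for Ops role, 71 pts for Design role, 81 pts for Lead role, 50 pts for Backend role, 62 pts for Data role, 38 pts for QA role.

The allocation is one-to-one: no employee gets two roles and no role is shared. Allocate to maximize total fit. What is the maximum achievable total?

Max total: 491 pts

Optimal: Lindqvist→Design role (71 pts), Eriksen→Data role (97 pts), Kapoor→QA role (82 pts), Tanaka→Ops role (95 pts), Huang→Backend role (65 pts), Rossi→Lead role (81 pts) — total 71+97+82+95+65+81 = 491 pts.
Max-entry greedy (repeatedly take the single best remaining cell) gives 464 pts, worse by 27.
Next-best assignment: Lindqvist→Lead role, Eriksen→Data role, Kapoor→QA role, Tanaka→Ops role, Huang→Backend role, Rossi→Design role = 485 pts.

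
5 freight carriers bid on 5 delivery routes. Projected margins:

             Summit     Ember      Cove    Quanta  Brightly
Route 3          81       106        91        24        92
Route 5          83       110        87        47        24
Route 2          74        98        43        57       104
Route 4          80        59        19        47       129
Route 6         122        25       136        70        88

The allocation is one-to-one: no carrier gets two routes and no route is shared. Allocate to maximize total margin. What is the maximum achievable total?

Optimal: Summit→Route 3 ($81k), Ember→Route 5 ($110k), Cove→Route 6 ($136k), Quanta→Route 2 ($57k), Brightly→Route 4 ($129k) — total 81+110+136+57+129 = $513k.
Row-greedy (each carrier in turn takes its best remaining route) gives $509k, worse by 4.

Maximum total: $513k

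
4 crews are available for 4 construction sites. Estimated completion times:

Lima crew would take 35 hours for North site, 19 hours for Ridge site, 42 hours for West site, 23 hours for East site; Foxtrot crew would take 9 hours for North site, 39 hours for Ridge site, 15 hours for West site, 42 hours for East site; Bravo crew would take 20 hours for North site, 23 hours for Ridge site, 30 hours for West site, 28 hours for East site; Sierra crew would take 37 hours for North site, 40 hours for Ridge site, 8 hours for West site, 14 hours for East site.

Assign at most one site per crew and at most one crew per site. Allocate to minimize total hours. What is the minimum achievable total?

This is the linear assignment problem.
Optimal: Lima crew→East site (23 hours), Foxtrot crew→North site (9 hours), Bravo crew→Ridge site (23 hours), Sierra crew→West site (8 hours) — total 23+9+23+8 = 63 hours.
Row-greedy (each crew in turn takes its cheapest remaining site) gives 64 hours, worse by 1.
No other one-to-one assignment undercuts 63 hours.

Min total: 63 hours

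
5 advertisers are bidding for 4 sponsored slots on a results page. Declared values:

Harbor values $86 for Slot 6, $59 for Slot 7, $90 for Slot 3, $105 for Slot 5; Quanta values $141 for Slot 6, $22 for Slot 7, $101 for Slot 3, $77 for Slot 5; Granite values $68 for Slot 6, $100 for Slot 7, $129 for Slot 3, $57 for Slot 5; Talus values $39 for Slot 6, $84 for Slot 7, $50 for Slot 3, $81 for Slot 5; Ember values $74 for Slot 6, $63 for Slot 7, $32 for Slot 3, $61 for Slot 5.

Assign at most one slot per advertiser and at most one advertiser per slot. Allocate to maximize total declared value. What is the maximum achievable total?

Optimal: Quanta→Slot 6 ($141), Talus→Slot 7 ($84), Granite→Slot 3 ($129), Harbor→Slot 5 ($105) — total 141+84+129+105 = $459.
Column-greedy (each slot in turn goes to its best remaining advertiser) gives $412, worse by 47.
Next-best assignment: Quanta→Slot 6, Ember→Slot 7, Granite→Slot 3, Harbor→Slot 5 = $438.
Checked against all permutations: $459 is optimal.

Maximum total: $459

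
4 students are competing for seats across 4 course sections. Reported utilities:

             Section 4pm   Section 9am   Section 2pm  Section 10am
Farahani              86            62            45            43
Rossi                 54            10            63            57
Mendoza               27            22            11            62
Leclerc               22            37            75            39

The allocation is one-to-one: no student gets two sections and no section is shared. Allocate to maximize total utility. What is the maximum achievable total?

This is a one-to-one assignment (maximum-weight bipartite matching).
Optimal: Farahani→Section 9am (62 points), Rossi→Section 4pm (54 points), Mendoza→Section 10am (62 points), Leclerc→Section 2pm (75 points) — total 62+54+62+75 = 253 points.
Max-entry greedy (repeatedly take the single best remaining cell) gives 233 points, worse by 20.
Next-best assignment: Farahani→Section 4pm, Rossi→Section 2pm, Mendoza→Section 10am, Leclerc→Section 9am = 248 points.
No other one-to-one assignment exceeds 253 points.

Maximum total: 253 points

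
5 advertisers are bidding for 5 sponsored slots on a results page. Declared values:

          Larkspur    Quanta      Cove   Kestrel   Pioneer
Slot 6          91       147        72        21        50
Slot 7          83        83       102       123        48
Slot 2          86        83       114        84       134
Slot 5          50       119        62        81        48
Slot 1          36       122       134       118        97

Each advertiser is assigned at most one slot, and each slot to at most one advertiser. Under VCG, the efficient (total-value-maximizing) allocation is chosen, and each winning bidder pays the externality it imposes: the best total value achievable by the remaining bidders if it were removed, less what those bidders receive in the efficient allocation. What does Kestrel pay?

Efficient allocation: Larkspur→Slot 6 ($91), Quanta→Slot 5 ($119), Cove→Slot 1 ($134), Kestrel→Slot 7 ($123), Pioneer→Slot 2 ($134); total welfare W = $601.
Kestrel receives Slot 7 at value $123, so the others get W − 123 = $478.
Without Kestrel: best allocation of the remaining 4 bidders over all 5 slots is Larkspur→Slot 7 ($83), Quanta→Slot 6 ($147), Cove→Slot 1 ($134), Pioneer→Slot 2 ($134), total $498.
VCG payment = (others' best without Kestrel) − (others' welfare with Kestrel) = 498 − 478 = $20.

Kestrel pays $20.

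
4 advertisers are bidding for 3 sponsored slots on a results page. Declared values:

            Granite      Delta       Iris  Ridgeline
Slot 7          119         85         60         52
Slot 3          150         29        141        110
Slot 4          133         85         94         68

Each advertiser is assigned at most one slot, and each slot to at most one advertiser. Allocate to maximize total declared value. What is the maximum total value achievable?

This is the linear assignment problem.
Optimal: Delta→Slot 7 ($85), Iris→Slot 3 ($141), Granite→Slot 4 ($133) — total 85+141+133 = $359.
Max-entry greedy (repeatedly take the single best remaining cell) gives $329, worse by 30.
No other one-to-one assignment exceeds $359.

Max total: $359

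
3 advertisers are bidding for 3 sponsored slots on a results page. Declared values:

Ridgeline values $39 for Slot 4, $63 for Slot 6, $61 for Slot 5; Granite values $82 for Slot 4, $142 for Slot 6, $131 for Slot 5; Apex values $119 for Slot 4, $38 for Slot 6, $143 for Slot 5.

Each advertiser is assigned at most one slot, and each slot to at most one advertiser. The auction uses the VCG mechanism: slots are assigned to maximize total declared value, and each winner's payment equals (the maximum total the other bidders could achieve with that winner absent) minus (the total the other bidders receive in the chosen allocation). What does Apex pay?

Apex pays $22.

Efficient allocation: Ridgeline→Slot 4 ($39), Granite→Slot 6 ($142), Apex→Slot 5 ($143); total welfare W = $324.
Apex receives Slot 5 at value $143, so the others get W − 143 = $181.
Without Apex: best allocation of the remaining 2 bidders over all 3 slots is Ridgeline→Slot 5 ($61), Granite→Slot 6 ($142), total $203.
VCG payment = (others' best without Apex) − (others' welfare with Apex) = 203 − 181 = $22.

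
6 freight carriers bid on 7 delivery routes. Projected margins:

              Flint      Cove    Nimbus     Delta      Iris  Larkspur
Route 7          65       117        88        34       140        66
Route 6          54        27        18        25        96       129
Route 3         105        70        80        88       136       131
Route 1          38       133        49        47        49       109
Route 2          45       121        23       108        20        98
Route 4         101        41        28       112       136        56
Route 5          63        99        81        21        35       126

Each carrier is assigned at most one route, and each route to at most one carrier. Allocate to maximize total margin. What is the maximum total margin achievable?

This is the linear assignment problem.
Optimal: Flint→Route 3 ($105k), Cove→Route 1 ($133k), Nimbus→Route 5 ($81k), Delta→Route 4 ($112k), Iris→Route 7 ($140k), Larkspur→Route 6 ($129k) — total 105+133+81+112+140+129 = $700k.
Max-entry greedy (repeatedly take the single best remaining cell) gives $651k, worse by 49.
Checked against all permutations: $700k is optimal.

Maximum total: $700k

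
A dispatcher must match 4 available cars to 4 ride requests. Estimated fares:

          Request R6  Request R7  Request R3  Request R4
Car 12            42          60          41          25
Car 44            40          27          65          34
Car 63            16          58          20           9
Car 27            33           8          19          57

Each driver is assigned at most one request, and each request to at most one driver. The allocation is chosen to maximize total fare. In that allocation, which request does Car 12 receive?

Car 12 receives Request R6.

Optimal: Car 12→Request R6 ($42), Car 44→Request R3 ($65), Car 63→Request R7 ($58), Car 27→Request R4 ($57) — total 42+65+58+57 = $222.
Row-greedy (each driver in turn takes its best remaining request) gives $198, worse by 24.
Swapping Car 12↔Car 63 (Car 12→Request R7 $60, Car 63→Request R6 $16) loses 24.
No other one-to-one assignment exceeds $222.
Car 12's own top request is Request R7 ($60), but forcing Car 12→Request R7 and reassigning the rest optimally gives only $198 — worse by 24.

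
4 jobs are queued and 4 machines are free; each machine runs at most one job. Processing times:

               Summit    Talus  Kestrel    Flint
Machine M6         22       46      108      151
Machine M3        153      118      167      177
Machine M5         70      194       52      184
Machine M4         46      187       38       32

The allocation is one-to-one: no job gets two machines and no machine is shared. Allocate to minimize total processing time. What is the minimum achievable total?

Minimum total: 224 min

Optimal: Summit→Machine M6 (22 min), Talus→Machine M3 (118 min), Kestrel→Machine M5 (52 min), Flint→Machine M4 (32 min) — total 22+118+52+32 = 224 min.
Row-greedy (each job in turn takes its cheapest remaining machine) gives 362 min, worse by 138.
Next-best assignment: Summit→Machine M3, Talus→Machine M6, Kestrel→Machine M5, Flint→Machine M4 = 283 min.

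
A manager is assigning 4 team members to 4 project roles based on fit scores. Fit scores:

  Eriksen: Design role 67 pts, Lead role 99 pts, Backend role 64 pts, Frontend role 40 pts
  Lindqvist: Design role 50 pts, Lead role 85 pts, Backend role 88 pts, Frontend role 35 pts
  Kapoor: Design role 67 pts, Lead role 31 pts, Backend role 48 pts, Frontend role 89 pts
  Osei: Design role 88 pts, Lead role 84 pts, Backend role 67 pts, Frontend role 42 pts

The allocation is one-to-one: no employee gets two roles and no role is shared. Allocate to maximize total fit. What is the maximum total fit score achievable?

Optimal: Eriksen→Lead role (99 pts), Lindqvist→Backend role (88 pts), Kapoor→Frontend role (89 pts), Osei→Design role (88 pts) — total 99+88+89+88 = 364 pts.
Next-best assignment: Eriksen→Design role, Lindqvist→Backend role, Kapoor→Frontend role, Osei→Lead role = 328 pts.

Maximum total: 364 pts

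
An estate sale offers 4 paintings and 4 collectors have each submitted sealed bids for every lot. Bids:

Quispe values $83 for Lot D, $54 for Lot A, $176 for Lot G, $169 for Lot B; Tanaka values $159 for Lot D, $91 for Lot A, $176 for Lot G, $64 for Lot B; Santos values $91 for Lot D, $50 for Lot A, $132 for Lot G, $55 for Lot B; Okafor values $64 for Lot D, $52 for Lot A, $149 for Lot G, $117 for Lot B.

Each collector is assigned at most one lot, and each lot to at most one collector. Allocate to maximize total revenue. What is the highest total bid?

Maximum total: $527

Optimal: Quispe→Lot B ($169), Tanaka→Lot D ($159), Santos→Lot A ($50), Okafor→Lot G ($149) — total 169+159+50+149 = $527.
Row-greedy (each collector in turn takes its best remaining lot) gives $442, worse by 85.
Swapping Okafor↔Quispe (Okafor→Lot B $117, Quispe→Lot G $176) loses 25.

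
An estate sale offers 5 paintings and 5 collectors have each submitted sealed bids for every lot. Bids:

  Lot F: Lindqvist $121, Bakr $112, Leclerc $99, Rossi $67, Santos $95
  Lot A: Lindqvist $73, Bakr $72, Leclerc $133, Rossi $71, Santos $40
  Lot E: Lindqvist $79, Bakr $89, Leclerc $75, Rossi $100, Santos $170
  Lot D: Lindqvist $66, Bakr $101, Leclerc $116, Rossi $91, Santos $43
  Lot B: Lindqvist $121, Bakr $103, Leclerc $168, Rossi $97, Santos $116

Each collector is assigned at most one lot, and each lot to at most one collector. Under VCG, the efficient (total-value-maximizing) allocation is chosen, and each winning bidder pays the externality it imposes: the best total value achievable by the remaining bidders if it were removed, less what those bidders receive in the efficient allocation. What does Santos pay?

Efficient allocation: Lindqvist→Lot F ($121), Bakr→Lot D ($101), Leclerc→Lot B ($168), Rossi→Lot A ($71), Santos→Lot E ($170); total welfare W = $631.
Santos receives Lot E at value $170, so the others get W − 170 = $461.
Without Santos: best allocation of the remaining 4 bidders over all 5 lots is Lindqvist→Lot F ($121), Bakr→Lot D ($101), Leclerc→Lot B ($168), Rossi→Lot E ($100), total $490.
VCG payment = (others' best without Santos) − (others' welfare with Santos) = 490 − 461 = $29.

Santos pays $29.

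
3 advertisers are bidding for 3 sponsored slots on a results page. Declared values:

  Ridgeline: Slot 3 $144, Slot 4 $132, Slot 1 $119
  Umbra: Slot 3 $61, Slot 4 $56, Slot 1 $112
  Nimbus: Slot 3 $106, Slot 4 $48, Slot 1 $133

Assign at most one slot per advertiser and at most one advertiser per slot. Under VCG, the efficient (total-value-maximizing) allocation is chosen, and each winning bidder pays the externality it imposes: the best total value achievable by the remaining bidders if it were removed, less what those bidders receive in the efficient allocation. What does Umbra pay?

Efficient allocation: Ridgeline→Slot 4 ($132), Umbra→Slot 1 ($112), Nimbus→Slot 3 ($106); total welfare W = $350.
Umbra receives Slot 1 at value $112, so the others get W − 112 = $238.
Without Umbra: best allocation of the remaining 2 bidders over all 3 slots is Ridgeline→Slot 3 ($144), Nimbus→Slot 1 ($133), total $277.
VCG payment = (others' best without Umbra) − (others' welfare with Umbra) = 277 − 238 = $39.

Umbra pays $39.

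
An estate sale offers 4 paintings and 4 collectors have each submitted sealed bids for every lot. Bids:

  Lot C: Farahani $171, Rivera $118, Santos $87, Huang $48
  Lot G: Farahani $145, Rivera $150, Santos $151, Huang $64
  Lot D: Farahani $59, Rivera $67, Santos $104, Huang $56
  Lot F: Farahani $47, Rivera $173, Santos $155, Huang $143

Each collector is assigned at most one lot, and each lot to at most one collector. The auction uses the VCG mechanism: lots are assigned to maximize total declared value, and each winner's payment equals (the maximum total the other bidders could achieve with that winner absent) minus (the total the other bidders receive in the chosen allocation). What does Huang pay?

Huang pays $70.

Efficient allocation: Farahani→Lot C ($171), Rivera→Lot G ($150), Santos→Lot D ($104), Huang→Lot F ($143); total welfare W = $568.
Huang receives Lot F at value $143, so the others get W − 143 = $425.
Without Huang: best allocation of the remaining 3 bidders over all 4 lots is Farahani→Lot C ($171), Rivera→Lot F ($173), Santos→Lot G ($151), total $495.
VCG payment = (others' best without Huang) − (others' welfare with Huang) = 495 − 425 = $70.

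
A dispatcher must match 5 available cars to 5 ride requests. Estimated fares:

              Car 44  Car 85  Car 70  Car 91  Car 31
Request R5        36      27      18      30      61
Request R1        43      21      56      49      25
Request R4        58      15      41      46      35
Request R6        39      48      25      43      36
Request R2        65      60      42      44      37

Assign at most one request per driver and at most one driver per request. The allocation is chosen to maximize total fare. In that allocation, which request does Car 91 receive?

This is a one-to-one assignment (maximum-weight bipartite matching).
Optimal: Car 44→Request R4 ($58), Car 85→Request R2 ($60), Car 70→Request R1 ($56), Car 91→Request R6 ($43), Car 31→Request R5 ($61) — total 58+60+56+43+61 = $278.
Column-greedy (each request in turn goes to its best remaining driver) gives $267, worse by 11.
Car 91's own top request is Request R1 ($49), but forcing Car 91→Request R1 and reassigning the rest optimally gives only $264 — worse by 14.

Car 91 receives Request R6.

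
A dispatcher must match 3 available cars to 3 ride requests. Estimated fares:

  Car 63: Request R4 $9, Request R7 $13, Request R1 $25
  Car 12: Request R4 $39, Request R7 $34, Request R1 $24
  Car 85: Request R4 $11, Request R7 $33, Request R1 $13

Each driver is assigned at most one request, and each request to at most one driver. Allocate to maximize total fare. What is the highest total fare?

Optimal: Car 63→Request R1 ($25), Car 12→Request R4 ($39), Car 85→Request R7 ($33) — total 25+39+33 = $97.
Swapping Car 85↔Car 12 (Car 85→Request R4 $11, Car 12→Request R7 $34) loses 27.

Maximum total: $97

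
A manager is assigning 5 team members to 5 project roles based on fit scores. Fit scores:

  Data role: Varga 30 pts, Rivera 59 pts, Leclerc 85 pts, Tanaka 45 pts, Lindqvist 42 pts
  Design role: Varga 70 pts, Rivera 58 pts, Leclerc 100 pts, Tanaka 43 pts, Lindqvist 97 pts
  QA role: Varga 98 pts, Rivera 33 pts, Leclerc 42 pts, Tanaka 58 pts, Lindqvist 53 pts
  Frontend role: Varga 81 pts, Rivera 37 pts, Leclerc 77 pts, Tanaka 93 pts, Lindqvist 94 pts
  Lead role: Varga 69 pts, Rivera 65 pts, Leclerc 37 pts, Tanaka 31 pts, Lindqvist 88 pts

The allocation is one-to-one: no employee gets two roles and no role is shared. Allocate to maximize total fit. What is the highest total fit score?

Optimal: Varga→QA role (98 pts), Rivera→Data role (59 pts), Leclerc→Design role (100 pts), Tanaka→Frontend role (93 pts), Lindqvist→Lead role (88 pts) — total 98+59+100+93+88 = 438 pts.
Max-entry greedy (repeatedly take the single best remaining cell) gives 402 pts, worse by 36.
Checked against all permutations: 438 pts is optimal.

Maximum total: 438 pts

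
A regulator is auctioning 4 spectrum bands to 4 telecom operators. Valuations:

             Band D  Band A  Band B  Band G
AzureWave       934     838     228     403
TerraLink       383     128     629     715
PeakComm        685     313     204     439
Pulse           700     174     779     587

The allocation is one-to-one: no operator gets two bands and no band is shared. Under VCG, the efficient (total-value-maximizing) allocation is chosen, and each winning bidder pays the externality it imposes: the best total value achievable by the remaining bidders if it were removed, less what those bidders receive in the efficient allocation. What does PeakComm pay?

Efficient allocation: AzureWave→Band A ($838M), TerraLink→Band G ($715M), PeakComm→Band D ($685M), Pulse→Band B ($779M); total welfare W = $3017M.
PeakComm receives Band D at value $685M, so the others get W − 685 = $2332M.
Without PeakComm: best allocation of the remaining 3 bidders over all 4 bands is AzureWave→Band D ($934M), TerraLink→Band G ($715M), Pulse→Band B ($779M), total $2428M.
VCG payment = (others' best without PeakComm) − (others' welfare with PeakComm) = 2428 − 2332 = $96M.

PeakComm pays $96M.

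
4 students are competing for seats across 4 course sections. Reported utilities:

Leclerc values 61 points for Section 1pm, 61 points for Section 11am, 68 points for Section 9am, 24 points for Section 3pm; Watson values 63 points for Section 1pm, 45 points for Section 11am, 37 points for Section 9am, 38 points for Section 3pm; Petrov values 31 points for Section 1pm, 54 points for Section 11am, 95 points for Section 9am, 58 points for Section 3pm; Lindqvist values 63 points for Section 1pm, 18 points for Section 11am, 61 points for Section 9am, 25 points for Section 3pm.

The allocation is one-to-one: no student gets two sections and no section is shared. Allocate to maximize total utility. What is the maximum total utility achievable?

Max total: 257 points

This is the linear assignment problem.
Optimal: Leclerc→Section 11am (61 points), Watson→Section 3pm (38 points), Petrov→Section 9am (95 points), Lindqvist→Section 1pm (63 points) — total 61+38+95+63 = 257 points.
No other one-to-one assignment exceeds 257 points.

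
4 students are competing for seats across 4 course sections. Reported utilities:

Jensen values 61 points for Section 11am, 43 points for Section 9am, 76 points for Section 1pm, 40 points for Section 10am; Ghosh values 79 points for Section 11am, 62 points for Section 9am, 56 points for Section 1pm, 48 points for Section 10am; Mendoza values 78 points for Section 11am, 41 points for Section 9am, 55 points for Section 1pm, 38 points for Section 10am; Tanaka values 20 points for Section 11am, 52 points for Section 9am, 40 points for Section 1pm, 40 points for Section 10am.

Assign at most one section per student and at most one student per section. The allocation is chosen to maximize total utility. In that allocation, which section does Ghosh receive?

Ghosh receives Section 9am.

Optimal: Jensen→Section 1pm (76 points), Ghosh→Section 9am (62 points), Mendoza→Section 11am (78 points), Tanaka→Section 10am (40 points) — total 76+62+78+40 = 256 points.
Column-greedy (each section in turn goes to its best remaining student) gives 245 points, worse by 11.
Ghosh's own top section is Section 11am (79 points), but forcing Ghosh→Section 11am and reassigning the rest optimally gives only 245 points — worse by 11.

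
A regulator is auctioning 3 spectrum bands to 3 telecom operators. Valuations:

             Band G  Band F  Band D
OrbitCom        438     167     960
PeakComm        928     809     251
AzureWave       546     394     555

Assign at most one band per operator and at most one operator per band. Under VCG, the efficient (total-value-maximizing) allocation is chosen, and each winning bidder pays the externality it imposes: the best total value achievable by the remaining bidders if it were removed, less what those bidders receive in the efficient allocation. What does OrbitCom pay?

OrbitCom pays $128M.

Efficient allocation: OrbitCom→Band D ($960M), PeakComm→Band F ($809M), AzureWave→Band G ($546M); total welfare W = $2315M.
OrbitCom receives Band D at value $960M, so the others get W − 960 = $1355M.
Without OrbitCom: best allocation of the remaining 2 bidders over all 3 bands is PeakComm→Band G ($928M), AzureWave→Band D ($555M), total $1483M.
VCG payment = (others' best without OrbitCom) − (others' welfare with OrbitCom) = 1483 − 1355 = $128M.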